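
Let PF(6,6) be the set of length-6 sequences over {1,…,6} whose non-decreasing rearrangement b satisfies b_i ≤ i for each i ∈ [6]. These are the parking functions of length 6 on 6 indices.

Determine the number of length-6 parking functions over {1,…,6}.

|PF| = (7−6)·7^(6−1) = 1 · 16807 = 16807 [KW]
E.g. (1,1,3,4,4,5) → sorted (1,1,3,4,4,5): b_i ≤ i ∀i, a PF.

16807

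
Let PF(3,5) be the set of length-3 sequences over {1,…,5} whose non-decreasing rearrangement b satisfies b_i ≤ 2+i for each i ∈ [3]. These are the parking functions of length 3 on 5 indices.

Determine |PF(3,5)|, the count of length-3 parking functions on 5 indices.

108

|PF| = (5−3+1)·(5+1)^(3−1) = 3 · 36 = 108 (Pollak)
Check (4,4,1) → sorted (1,4,4): b_i ≤ 2+i ∀i, a PF.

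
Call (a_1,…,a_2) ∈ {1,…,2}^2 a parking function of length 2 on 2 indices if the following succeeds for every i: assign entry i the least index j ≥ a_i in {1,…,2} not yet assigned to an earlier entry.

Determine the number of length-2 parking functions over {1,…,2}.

3

Count = 1·3^1 = 1·3 = 3 (Konheim–Weiss)
Check (1,2) → sorted (1,2): b_i ≤ i ∀i, a PF.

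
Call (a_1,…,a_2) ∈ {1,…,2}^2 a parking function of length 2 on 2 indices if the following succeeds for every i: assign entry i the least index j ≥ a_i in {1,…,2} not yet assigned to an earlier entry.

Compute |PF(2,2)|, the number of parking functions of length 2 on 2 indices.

#PF = (2−2+1)·(2+1)^(2−1) = 1·3 = 3 (Konheim–Weiss)
One tuple (2,1) → sorted (1,2): b_i ≤ i ∀i, a PF.

3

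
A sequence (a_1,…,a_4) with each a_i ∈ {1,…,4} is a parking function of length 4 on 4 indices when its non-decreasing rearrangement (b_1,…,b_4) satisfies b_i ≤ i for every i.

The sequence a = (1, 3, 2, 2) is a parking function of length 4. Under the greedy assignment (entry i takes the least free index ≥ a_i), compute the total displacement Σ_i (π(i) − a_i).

Σπ = 10 ({1..4} each once); Σa = 1+3+2+2 = 8; disp = 10−8 = 2.

2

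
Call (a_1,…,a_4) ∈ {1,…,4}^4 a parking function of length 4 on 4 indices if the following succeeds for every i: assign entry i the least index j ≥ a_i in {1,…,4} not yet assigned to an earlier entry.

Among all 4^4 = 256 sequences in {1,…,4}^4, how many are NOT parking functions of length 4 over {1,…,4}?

131

|PF(4,4)| = (4−4+1)·(4+1)^(4−1) = 1×125 = 125
One tuple (2,2,4,3) → sorted (2,2,3,4): b_1=2>1, not a PF.
4^4 − 125 = 256 − 125 = 131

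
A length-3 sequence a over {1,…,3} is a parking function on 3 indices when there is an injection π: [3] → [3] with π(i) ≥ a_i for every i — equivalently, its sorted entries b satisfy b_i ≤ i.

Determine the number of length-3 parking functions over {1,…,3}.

|PF(3,3)| = (3−3+1)·(3+1)^(3−1) = 1·16 = 16 [KW]
Check (1,2,1) → sorted (1,1,2): b_i ≤ i ∀i, a PF.

16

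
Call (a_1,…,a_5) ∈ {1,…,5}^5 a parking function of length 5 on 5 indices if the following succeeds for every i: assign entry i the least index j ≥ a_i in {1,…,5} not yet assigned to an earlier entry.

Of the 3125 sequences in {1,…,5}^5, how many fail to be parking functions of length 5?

1829

Count = (5+1−5)·(5+1)^{5−1} = 1·1296 = 1296 [KW]
One tuple (2,5,2,5,5) → sorted (2,2,5,5,5): b_1=2>1, not a PF.
Total 3125; non-PF = 3125−1296 = 1829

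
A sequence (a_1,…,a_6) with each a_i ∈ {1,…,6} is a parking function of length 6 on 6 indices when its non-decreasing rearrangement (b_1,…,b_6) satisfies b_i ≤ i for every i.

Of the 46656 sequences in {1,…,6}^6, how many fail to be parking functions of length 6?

#PF = (6−6+1)·(6+1)^(6−1) = 1×16807 = 16807 (Pollak)
Example (3,4,3,4,4,5) → sorted (3,3,4,4,4,5): b_1=3>1, not a PF.
Total 46656; non-PF = 46656−16807 = 29849

29849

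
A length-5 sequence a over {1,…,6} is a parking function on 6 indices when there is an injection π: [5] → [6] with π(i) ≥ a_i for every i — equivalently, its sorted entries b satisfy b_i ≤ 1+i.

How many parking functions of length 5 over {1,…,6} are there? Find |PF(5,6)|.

|PF(5,6)| = 2·7^4 = 2·2401 = 4802 (Konheim–Weiss)
Example (4,4,5,1,1) → sorted (1,1,4,4,5): b_i ≤ 1+i ∀i, a PF.

4802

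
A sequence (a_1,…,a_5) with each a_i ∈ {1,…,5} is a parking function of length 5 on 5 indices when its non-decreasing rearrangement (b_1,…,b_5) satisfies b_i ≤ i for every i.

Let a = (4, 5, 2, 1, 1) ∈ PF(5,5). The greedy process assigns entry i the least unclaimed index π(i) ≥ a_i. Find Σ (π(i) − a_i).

Σπ = 5·6/2 = 15 (π permutes [5]); Σa = 4+5+2+1+1 = 13; disp = 15−13 = 2.

2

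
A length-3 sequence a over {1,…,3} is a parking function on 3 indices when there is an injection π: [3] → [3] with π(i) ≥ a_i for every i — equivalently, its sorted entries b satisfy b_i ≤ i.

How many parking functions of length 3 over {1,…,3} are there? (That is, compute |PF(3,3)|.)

16

#PF = (3+1−3)·(3+1)^{3−1} = 1 · 16 = 16 (Konheim–Weiss)
Example (3,1,2) → sorted (1,2,3): b_i ≤ i ∀i, a PF.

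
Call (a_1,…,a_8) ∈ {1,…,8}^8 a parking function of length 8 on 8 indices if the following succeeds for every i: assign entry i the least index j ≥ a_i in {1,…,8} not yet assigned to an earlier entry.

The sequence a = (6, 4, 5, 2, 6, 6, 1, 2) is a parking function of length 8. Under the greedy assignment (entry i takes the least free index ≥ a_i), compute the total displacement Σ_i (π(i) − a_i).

4

Σπ(i) = 1+…+8 = 36; Σa = 6+4+5+2+6+6+1+2 = 32; disp = 36−32 = 4.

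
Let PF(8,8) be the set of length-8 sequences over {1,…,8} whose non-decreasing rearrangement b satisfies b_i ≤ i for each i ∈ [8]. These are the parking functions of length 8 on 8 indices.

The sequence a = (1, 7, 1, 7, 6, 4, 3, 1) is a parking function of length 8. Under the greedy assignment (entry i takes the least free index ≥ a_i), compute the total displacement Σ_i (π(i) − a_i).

Σπ = 36 ({1..8} each once); Σa = 1+7+1+7+6+4+3+1 = 30; disp = 36−30 = 6.

6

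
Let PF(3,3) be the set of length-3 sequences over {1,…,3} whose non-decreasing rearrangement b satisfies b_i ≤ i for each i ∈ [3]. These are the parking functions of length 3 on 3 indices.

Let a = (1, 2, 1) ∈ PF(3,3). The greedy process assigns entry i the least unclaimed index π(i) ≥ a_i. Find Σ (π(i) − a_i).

Σπ(i) = 1+…+3 = 6; Σa = 1+2+1 = 4; disp = 6−4 = 2.

2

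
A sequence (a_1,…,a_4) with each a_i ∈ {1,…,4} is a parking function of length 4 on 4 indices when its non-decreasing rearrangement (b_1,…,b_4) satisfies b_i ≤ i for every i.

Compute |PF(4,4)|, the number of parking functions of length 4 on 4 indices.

|PF(4,4)| = (5−4)·5^(4−1) = 1 · 125 = 125 [KW]
Example (4,3,2,1) → sorted (1,2,3,4): b_i ≤ i ∀i, a PF.

125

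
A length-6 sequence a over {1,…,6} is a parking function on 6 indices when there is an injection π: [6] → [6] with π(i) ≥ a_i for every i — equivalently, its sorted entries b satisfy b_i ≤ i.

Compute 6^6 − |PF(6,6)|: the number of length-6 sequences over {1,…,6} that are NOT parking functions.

29849

|PF| = (7−6)·7^(6−1) = 1×16807 = 16807
One tuple (4,6,2,6,5,6) → sorted (2,4,5,6,6,6): b_1=2>1, not a PF.
6^6 − 16807 = 46656 − 16807 = 29849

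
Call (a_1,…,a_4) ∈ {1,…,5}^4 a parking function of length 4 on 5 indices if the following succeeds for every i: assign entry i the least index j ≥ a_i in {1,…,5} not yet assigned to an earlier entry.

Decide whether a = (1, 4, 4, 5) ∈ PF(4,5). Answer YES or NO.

NO

Order a: b = (1, 4, 4, 5).
  b_1=1 ≤ 2
  b_2=4 > 3
  fails at i=2 ⇒ NO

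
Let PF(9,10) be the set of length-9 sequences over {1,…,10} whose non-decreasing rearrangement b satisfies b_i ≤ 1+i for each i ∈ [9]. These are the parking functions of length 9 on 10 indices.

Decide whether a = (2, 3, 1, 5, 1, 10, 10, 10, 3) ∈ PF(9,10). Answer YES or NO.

NO

Rearranged: b = (1, 1, 2, 3, 3, 5, 10, 10, 10).
  b_1=1 ≤ 2
  b_2=1 ≤ 3
  b_3=2 ≤ 4
  b_4=3 ≤ 5
  b_5=3 ≤ 6
  b_6=5 ≤ 7
  b_7=10 > 8
  fails at i=7 ⇒ NO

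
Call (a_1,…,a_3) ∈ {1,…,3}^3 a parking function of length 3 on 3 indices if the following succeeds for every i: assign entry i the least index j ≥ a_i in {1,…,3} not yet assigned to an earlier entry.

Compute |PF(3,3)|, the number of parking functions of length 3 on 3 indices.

16

|PF| = (4−3)·4^(3−1) = 1×16 = 16 (Pollak)
Example (2,1,2) → sorted (1,2,2): b_i ≤ i ∀i, a PF.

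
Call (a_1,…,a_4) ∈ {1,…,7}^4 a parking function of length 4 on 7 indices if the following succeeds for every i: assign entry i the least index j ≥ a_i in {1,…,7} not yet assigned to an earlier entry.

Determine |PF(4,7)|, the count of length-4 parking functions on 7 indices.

Count = (7−4+1)·(7+1)^(4−1) = 4 · 512 = 2048 (Pollak)
One tuple (1,4,3,7) → sorted (1,3,4,7): b_i ≤ 3+i ∀i, a PF.

2048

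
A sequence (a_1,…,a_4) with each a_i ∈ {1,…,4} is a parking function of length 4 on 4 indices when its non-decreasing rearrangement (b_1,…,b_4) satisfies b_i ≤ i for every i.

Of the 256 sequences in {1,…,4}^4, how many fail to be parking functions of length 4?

|PF| = (5−4)·5^(4−1) = 1×125 = 125
Example (2,4,4,4) → sorted (2,4,4,4): b_1=2>1, not a PF.
So 256 − 125 = 131 fail.

131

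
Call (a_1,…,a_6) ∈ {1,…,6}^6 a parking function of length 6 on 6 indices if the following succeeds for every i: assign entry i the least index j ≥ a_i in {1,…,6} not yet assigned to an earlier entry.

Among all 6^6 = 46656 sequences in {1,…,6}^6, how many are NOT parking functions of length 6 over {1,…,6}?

|PF| = 1·7^5 = 1×16807 = 16807
Example (4,5,3,5,5,6) → sorted (3,4,5,5,5,6): b_1=3>1, not a PF.
Total 46656; non-PF = 46656−16807 = 29849

29849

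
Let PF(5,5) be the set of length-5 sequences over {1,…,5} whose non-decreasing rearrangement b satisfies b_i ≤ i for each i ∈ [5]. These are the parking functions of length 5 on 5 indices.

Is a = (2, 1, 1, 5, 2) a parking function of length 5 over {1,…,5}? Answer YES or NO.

YES

Rearranged: b = (1, 1, 2, 2, 5).
  b_1=1 ≤ 1
  b_2=1 ≤ 2
  b_3=2 ≤ 3
  b_4=2 ≤ 4
  b_5=5 ≤ 5
All bounds hold ⇒ YES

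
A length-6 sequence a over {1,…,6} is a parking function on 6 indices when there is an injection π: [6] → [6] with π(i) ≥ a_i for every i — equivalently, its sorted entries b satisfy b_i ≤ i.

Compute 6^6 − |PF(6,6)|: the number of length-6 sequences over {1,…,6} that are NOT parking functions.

#PF = (6−6+1)·(6+1)^(6−1) = 1×16807 = 16807
E.g. (6,6,6,4,4,2) → sorted (2,4,4,6,6,6): b_1=2>1, not a PF.
6^6 − 16807 = 46656 − 16807 = 29849

29849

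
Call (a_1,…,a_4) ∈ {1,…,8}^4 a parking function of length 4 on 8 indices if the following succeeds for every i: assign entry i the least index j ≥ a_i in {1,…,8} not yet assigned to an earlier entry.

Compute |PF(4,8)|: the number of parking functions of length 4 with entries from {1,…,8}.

3645

|PF| = (8−4+1)·(8+1)^(4−1) = 5·729 = 3645 (Pollak)
Check (4,6,3,5) → sorted (3,4,5,6): b_i ≤ 4+i ∀i, a PF.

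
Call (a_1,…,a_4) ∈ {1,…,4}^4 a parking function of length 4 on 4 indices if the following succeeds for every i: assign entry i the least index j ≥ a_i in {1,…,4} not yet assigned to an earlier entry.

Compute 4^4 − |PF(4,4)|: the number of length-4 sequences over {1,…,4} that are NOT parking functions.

#PF = (4−4+1)·(4+1)^(4−1) = 1 · 125 = 125
One tuple (3,2,4,3) → sorted (2,3,3,4): b_1=2>1, not a PF.
So 256 − 125 = 131 fail.

131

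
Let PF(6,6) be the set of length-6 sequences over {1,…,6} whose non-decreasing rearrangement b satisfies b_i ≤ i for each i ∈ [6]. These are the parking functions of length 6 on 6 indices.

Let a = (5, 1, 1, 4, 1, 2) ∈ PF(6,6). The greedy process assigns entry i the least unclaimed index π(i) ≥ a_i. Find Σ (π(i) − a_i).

Σπ(i) = 1+…+6 = 21; Σa = 5+1+1+4+1+2 = 14; disp = 21−14 = 7.

7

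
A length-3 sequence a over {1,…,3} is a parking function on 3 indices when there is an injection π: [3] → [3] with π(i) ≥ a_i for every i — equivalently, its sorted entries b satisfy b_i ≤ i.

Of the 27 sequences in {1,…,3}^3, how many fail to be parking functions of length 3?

11

|PF(3,3)| = (4−3)·4^(3−1) = 1×16 = 16 [KW]
Check (2,3,3) → sorted (2,3,3): b_1=2>1, not a PF.
So 27 − 16 = 11 fail.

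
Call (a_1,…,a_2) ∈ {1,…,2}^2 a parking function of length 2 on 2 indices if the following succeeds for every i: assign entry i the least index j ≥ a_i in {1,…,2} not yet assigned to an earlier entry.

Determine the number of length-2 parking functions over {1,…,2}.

3

|PF(2,2)| = (2+1−2)·(2+1)^{2−1} = 1×3 = 3 [KW]
Example (2,1) → sorted (1,2): b_i ≤ i ∀i, a PF.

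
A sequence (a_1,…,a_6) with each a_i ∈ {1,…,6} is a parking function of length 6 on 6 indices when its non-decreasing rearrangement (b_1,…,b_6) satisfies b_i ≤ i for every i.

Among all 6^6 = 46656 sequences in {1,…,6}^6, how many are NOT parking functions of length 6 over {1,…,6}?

29849

|PF| = (7−6)·7^(6−1) = 1×16807 = 16807 (Pollak)
E.g. (5,4,6,5,4,4) → sorted (4,4,4,5,5,6): b_1=4>1, not a PF.
6^6 − 16807 = 46656 − 16807 = 29849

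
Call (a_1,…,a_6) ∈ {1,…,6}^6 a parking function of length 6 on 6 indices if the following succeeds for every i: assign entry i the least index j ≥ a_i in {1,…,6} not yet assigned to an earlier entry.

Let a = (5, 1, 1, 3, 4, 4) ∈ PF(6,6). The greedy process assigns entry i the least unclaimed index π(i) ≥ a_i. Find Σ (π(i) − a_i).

3

Σπ(i) = 1+…+6 = 21; Σa = 5+1+1+3+4+4 = 18; disp = 21−18 = 3.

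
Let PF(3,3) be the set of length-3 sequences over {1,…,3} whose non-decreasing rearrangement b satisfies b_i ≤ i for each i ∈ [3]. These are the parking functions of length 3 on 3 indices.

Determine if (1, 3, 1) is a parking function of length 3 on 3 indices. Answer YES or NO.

Rearranged: b = (1, 1, 3).
  b_1=1 ≤ 1
  b_2=1 ≤ 2
  b_3=3 ≤ 3
All bounds hold ⇒ YES

YES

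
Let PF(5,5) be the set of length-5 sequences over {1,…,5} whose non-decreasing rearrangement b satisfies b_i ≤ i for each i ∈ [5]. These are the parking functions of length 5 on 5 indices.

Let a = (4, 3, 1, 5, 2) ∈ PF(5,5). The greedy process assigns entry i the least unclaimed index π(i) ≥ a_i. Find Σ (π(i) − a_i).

Σπ = 5·6/2 = 15 (π permutes [5]); Σa = 4+3+1+5+2 = 15; disp = 15−15 = 0.

0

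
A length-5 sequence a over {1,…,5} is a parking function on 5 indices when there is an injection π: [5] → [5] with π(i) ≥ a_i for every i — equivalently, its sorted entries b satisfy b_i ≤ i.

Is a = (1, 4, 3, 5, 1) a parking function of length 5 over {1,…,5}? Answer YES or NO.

Sorted: b = (1, 1, 3, 4, 5).
  b_1=1 ≤ 1
  b_2=1 ≤ 2
  b_3=3 ≤ 3
  b_4=4 ≤ 4
  b_5=5 ≤ 5
All bounds hold ⇒ YES

YES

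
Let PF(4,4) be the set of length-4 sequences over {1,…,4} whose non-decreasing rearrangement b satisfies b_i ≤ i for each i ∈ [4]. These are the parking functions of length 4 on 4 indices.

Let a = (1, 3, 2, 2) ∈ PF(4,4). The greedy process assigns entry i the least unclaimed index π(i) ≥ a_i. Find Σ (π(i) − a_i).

Σπ = 4·5/2 = 10 (π permutes [4]); Σa = 1+3+2+2 = 8; disp = 10−8 = 2.

2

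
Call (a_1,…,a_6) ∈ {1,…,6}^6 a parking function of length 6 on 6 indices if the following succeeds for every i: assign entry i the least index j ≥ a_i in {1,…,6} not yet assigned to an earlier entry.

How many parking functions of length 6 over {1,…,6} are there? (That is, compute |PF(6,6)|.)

|PF| = (7−6)·7^(6−1) = 1·16807 = 16807 [KW]
Example (6,1,4,1,1,4) → sorted (1,1,1,4,4,6): b_i ≤ i ∀i, a PF.

16807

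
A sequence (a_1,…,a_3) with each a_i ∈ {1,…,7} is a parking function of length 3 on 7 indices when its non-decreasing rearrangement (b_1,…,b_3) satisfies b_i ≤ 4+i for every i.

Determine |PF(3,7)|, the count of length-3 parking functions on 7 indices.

320

|PF| = (7+1−3)·(7+1)^{3−1} = 5×64 = 320 [KW]
Check (2,6,1) → sorted (1,2,6): b_i ≤ 4+i ∀i, a PF.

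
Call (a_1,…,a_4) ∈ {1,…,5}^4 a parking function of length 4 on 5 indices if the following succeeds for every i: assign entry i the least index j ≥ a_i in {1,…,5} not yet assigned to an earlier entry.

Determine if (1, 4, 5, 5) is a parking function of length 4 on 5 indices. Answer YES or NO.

NO

Sorted: b = (1, 4, 5, 5).
  b_1=1 ≤ 2
  b_2=4 > 3
  fails at i=2 ⇒ NO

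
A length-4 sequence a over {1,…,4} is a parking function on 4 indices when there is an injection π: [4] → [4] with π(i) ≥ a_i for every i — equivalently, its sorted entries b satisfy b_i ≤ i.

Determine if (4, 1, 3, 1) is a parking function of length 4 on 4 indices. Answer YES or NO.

Sorted: b = (1, 1, 3, 4).
  b_1=1 ≤ 1
  b_2=1 ≤ 2
  b_3=3 ≤ 3
  b_4=4 ≤ 4
All bounds hold ⇒ YES

YES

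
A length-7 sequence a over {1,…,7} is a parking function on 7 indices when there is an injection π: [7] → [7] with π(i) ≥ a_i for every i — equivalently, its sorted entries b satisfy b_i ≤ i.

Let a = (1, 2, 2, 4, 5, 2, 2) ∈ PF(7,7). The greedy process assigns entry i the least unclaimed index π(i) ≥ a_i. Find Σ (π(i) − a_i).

10

Σπ = 7·8/2 = 28 (π permutes [7]); Σa = 1+2+2+4+5+2+2 = 18; disp = 28−18 = 10.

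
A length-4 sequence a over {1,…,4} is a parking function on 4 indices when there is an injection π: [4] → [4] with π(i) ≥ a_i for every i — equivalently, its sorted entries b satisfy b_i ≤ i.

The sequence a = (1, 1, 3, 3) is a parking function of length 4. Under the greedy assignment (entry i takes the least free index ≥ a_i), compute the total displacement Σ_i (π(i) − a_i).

Σπ(i) = 1+…+4 = 10; Σa = 1+1+3+3 = 8; disp = 10−8 = 2.

2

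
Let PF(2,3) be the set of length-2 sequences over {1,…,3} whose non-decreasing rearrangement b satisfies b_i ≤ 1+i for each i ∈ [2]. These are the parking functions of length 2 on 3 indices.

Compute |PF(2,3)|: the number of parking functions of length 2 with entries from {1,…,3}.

8

#PF = 2·4^1 = 2·4 = 8 (Pollak)
Example (1,3) → sorted (1,3): b_i ≤ 1+i ∀i, a PF.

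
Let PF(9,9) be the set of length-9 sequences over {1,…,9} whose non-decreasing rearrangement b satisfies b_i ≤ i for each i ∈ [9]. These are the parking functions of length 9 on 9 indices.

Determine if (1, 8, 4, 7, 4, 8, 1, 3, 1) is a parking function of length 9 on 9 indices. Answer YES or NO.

YES

Order a: b = (1, 1, 1, 3, 4, 4, 7, 8, 8).
  b_1=1 ≤ 1
  b_2=1 ≤ 2
  b_3=1 ≤ 3
  b_4=3 ≤ 4
  b_5=4 ≤ 5
  b_6=4 ≤ 6
  b_7=7 ≤ 7
  b_8=8 ≤ 8
  b_9=8 ≤ 9
All bounds hold ⇒ YES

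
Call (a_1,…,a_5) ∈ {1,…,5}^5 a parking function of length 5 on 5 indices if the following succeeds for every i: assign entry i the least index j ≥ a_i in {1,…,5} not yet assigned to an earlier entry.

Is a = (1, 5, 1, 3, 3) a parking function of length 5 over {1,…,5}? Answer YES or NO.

Rearranged: b = (1, 1, 3, 3, 5).
  b_1=1 ≤ 1
  b_2=1 ≤ 2
  b_3=3 ≤ 3
  b_4=3 ≤ 4
  b_5=5 ≤ 5
All bounds hold ⇒ YES

YES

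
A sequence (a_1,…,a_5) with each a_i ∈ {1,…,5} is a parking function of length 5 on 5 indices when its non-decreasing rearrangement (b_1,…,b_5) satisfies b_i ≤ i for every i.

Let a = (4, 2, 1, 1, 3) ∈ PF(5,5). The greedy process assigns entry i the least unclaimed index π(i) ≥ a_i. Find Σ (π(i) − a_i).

4

Σπ = 5·6/2 = 15 (π permutes [5]); Σa = 4+2+1+1+3 = 11; disp = 15−11 = 4.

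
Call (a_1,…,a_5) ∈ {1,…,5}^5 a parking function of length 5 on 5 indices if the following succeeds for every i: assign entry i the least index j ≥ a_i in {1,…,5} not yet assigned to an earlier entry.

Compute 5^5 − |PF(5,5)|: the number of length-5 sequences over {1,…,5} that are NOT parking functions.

1829

|PF| = (5−5+1)·(5+1)^(5−1) = 1 · 1296 = 1296 [KW]
Example (4,4,3,5,4) → sorted (3,4,4,4,5): b_1=3>1, not a PF.
5^5 − 1296 = 3125 − 1296 = 1829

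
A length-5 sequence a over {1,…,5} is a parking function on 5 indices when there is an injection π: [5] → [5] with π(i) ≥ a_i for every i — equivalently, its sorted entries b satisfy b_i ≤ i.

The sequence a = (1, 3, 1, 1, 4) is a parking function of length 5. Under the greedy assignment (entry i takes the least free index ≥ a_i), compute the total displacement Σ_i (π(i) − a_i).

5

Σπ = 15 ({1..5} each once); Σa = 1+3+1+1+4 = 10; disp = 15−10 = 5.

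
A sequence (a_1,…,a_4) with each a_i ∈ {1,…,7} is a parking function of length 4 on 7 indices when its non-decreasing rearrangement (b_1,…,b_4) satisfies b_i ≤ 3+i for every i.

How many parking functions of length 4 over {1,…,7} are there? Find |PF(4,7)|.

2048

Count = (7−4+1)·(7+1)^(4−1) = 4×512 = 2048 (Konheim–Weiss)
One tuple (4,4,4,2) → sorted (2,4,4,4): b_i ≤ 3+i ∀i, a PF.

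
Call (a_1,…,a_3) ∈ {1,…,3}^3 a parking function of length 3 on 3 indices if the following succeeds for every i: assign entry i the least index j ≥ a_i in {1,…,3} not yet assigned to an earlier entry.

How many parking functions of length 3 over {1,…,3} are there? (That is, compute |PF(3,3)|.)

16

|PF| = (3+1−3)·(3+1)^{3−1} = 1×16 = 16 (Konheim–Weiss)
One tuple (3,1,1) → sorted (1,1,3): b_i ≤ i ∀i, a PF.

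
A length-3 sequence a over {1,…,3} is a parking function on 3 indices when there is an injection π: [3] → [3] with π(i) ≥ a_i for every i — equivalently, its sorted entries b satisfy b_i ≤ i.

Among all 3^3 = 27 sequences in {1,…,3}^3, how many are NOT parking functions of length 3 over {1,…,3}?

|PF(3,3)| = (3+1−3)·(3+1)^{3−1} = 1 · 16 = 16
One tuple (1,3,3) → sorted (1,3,3): b_2=3>2, not a PF.
Total 27; non-PF = 27−16 = 11

11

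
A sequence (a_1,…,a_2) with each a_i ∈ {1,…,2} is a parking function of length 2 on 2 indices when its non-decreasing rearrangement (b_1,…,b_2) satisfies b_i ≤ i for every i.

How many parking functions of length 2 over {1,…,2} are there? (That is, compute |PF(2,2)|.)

3

|PF| = (2+1−2)·(2+1)^{2−1} = 1 · 3 = 3 (Pollak)
E.g. (1,1) → sorted (1,1): b_i ≤ i ∀i, a PF.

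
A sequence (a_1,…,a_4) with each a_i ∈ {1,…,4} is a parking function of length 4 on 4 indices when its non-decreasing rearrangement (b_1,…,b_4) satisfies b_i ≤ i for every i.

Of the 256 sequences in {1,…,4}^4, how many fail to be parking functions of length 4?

#PF = (5−4)·5^(4−1) = 1 · 125 = 125 (Konheim–Weiss)
Check (3,4,4,4) → sorted (3,4,4,4): b_1=3>1, not a PF.
Total 256; non-PF = 256−125 = 131

131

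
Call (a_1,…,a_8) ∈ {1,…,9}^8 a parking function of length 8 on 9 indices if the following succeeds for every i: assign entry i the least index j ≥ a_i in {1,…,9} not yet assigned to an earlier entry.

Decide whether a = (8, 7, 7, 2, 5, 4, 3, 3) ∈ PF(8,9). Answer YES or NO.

YES

Order a: b = (2, 3, 3, 4, 5, 7, 7, 8).
  b_1=2 ≤ 2
  b_2=3 ≤ 3
  b_3=3 ≤ 4
  b_4=4 ≤ 5
  b_5=5 ≤ 6
  b_6=7 ≤ 7
  b_7=7 ≤ 8
  b_8=8 ≤ 9
All bounds hold ⇒ YES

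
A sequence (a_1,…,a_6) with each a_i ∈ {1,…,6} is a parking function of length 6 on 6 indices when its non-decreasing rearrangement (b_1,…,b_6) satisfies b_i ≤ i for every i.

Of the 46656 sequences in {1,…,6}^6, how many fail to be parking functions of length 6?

|PF| = (6−6+1)·(6+1)^(6−1) = 1×16807 = 16807 [KW]
Check (4,5,4,1,5,5) → sorted (1,4,4,5,5,5): b_2=4>2, not a PF.
6^6 − 16807 = 46656 − 16807 = 29849

29849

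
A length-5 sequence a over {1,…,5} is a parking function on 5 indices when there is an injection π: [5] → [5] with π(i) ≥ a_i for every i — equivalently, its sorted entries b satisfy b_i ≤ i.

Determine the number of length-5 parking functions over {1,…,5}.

Count = (6−5)·6^(5−1) = 1 · 1296 = 1296 (Konheim–Weiss)
E.g. (3,3,1,2,1) → sorted (1,1,2,3,3): b_i ≤ i ∀i, a PF.

1296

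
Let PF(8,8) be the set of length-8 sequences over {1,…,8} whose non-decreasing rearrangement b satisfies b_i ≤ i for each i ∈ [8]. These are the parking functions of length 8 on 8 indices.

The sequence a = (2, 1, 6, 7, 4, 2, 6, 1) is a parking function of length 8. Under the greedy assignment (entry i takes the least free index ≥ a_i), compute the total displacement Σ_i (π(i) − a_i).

Σπ = 8·9/2 = 36 (π permutes [8]); Σa = 2+1+6+7+4+2+6+1 = 29; disp = 36−29 = 7.

7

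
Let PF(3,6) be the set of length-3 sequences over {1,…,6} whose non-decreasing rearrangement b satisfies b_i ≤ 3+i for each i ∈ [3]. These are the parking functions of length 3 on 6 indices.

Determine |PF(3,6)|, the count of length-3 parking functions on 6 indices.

|PF(3,6)| = (6+1−3)·(6+1)^{3−1} = 4·49 = 196 [KW]
E.g. (4,6,1) → sorted (1,4,6): b_i ≤ 3+i ∀i, a PF.

196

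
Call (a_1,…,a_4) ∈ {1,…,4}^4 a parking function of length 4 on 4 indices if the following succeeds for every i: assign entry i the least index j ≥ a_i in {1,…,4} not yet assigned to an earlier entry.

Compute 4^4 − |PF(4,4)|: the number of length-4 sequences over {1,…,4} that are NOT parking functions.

131

#PF = (5−4)·5^(4−1) = 1 · 125 = 125 (Konheim–Weiss)
One tuple (4,4,4,4) → sorted (4,4,4,4): b_1=4>1, not a PF.
So 256 − 125 = 131 fail.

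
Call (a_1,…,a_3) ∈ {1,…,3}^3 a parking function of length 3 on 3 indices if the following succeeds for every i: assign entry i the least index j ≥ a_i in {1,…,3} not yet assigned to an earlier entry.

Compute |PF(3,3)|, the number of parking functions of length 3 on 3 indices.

#PF = (4−3)·4^(3−1) = 1 · 16 = 16 (Konheim–Weiss)
Example (1,3,2) → sorted (1,2,3): b_i ≤ i ∀i, a PF.

16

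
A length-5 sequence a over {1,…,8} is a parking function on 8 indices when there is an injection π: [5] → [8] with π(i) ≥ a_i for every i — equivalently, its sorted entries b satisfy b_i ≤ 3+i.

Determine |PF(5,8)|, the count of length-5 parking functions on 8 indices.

26244

|PF| = 4·9^4 = 4 · 6561 = 26244 [KW]
Example (2,1,5,8,1) → sorted (1,1,2,5,8): b_i ≤ 3+i ∀i, a PF.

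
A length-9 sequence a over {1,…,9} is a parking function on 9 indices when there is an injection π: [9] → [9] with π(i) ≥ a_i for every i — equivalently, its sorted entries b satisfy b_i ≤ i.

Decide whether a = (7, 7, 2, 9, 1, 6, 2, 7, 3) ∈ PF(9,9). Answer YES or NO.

NO

Rearranged: b = (1, 2, 2, 3, 6, 7, 7, 7, 9).
  b_1=1 ≤ 1
  b_2=2 ≤ 2
  b_3=2 ≤ 3
  b_4=3 ≤ 4
  b_5=6 > 5
  fails at i=5 ⇒ NO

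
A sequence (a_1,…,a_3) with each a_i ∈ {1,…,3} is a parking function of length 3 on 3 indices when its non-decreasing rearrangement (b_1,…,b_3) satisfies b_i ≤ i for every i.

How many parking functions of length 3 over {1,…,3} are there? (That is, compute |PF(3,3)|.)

16

|PF(3,3)| = 1·4^2 = 1×16 = 16 [KW]
Example (1,2,3) → sorted (1,2,3): b_i ≤ i ∀i, a PF.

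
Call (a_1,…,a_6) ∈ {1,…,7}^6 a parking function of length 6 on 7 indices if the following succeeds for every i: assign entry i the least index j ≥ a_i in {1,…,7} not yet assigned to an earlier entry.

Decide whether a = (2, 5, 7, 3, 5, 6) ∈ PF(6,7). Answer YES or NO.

Sorted: b = (2, 3, 5, 5, 6, 7).
  b_1=2 ≤ 2
  b_2=3 ≤ 3
  b_3=5 > 4
  fails at i=3 ⇒ NO

NO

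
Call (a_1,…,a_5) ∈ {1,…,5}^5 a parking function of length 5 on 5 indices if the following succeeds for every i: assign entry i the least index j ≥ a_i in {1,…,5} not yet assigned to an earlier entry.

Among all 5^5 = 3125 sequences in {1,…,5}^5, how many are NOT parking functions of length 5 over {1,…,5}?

#PF = 1·6^4 = 1 · 1296 = 1296
Check (4,5,5,4,4) → sorted (4,4,4,5,5): b_1=4>1, not a PF.
5^5 − 1296 = 3125 − 1296 = 1829

1829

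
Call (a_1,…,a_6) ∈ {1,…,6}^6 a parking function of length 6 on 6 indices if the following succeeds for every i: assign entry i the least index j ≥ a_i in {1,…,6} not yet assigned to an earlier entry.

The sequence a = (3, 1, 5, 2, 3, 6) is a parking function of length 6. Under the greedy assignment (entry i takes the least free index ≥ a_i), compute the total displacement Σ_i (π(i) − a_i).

1

Σπ = 6·7/2 = 21 (π permutes [6]); Σa = 3+1+5+2+3+6 = 20; disp = 21−20 = 1.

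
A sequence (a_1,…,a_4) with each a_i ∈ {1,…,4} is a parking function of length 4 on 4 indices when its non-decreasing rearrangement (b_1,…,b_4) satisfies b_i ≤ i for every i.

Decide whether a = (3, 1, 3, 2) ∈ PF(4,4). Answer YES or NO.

Order a: b = (1, 2, 3, 3).
  b_1=1 ≤ 1
  b_2=2 ≤ 2
  b_3=3 ≤ 3
  b_4=3 ≤ 4
All bounds hold ⇒ YES

YES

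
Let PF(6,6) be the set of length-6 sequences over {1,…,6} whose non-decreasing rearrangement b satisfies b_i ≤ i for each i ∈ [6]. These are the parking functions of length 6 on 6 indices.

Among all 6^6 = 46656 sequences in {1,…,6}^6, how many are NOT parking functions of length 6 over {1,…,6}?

29849

Count = (6−6+1)·(6+1)^(6−1) = 1·16807 = 16807
Check (6,4,2,1,6,6) → sorted (1,2,4,6,6,6): b_3=4>3, not a PF.
6^6 − 16807 = 46656 − 16807 = 29849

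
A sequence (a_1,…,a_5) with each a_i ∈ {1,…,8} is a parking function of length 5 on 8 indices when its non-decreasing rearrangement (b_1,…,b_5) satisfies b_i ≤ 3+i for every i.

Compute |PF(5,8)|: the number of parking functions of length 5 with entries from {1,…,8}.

26244

|PF(5,8)| = (9−5)·9^(5−1) = 4·6561 = 26244 (Pollak)
Example (1,6,2,7,2) → sorted (1,2,2,6,7): b_i ≤ 3+i ∀i, a PF.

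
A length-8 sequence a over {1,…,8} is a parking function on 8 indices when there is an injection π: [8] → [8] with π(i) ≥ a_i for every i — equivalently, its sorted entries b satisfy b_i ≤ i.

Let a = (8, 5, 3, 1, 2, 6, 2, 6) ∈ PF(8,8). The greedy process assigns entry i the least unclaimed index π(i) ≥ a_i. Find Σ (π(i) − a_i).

Σπ = 8·9/2 = 36 (π permutes [8]); Σa = 8+5+3+1+2+6+2+6 = 33; disp = 36−33 = 3.

3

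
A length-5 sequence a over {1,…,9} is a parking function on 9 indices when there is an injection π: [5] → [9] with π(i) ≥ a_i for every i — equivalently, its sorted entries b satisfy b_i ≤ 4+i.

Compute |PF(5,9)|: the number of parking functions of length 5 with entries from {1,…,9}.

50000

|PF| = (10−5)·10^(5−1) = 5×10000 = 50000 [KW]
One tuple (4,5,5,1,8) → sorted (1,4,5,5,8): b_i ≤ 4+i ∀i, a PF.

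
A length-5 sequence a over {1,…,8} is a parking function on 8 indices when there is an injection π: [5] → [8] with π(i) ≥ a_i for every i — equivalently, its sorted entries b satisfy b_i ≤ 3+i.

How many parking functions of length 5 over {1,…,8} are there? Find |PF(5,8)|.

26244

Count = (9−5)·9^(5−1) = 4·6561 = 26244
One tuple (4,2,2,7,6) → sorted (2,2,4,6,7): b_i ≤ 3+i ∀i, a PF.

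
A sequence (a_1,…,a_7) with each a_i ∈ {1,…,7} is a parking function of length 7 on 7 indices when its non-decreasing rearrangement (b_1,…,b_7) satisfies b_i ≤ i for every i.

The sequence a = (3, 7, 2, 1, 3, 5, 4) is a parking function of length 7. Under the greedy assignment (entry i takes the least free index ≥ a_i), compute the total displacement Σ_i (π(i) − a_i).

3

Σπ = 7·8/2 = 28 (π permutes [7]); Σa = 3+7+2+1+3+5+4 = 25; disp = 28−25 = 3.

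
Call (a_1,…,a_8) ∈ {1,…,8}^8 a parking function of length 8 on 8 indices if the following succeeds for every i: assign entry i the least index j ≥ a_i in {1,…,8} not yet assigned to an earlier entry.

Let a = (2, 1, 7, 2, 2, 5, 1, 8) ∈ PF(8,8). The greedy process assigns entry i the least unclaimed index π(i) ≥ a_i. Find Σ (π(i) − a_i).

Σπ(i) = 1+…+8 = 36; Σa = 2+1+7+2+2+5+1+8 = 28; disp = 36−28 = 8.

8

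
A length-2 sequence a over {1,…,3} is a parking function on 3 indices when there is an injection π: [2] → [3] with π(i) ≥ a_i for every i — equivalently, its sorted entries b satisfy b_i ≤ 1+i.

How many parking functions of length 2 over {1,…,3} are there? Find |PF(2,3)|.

#PF = (4−2)·4^(2−1) = 2·4 = 8 [KW]
Example (2,1) → sorted (1,2): b_i ≤ 1+i ∀i, a PF.

8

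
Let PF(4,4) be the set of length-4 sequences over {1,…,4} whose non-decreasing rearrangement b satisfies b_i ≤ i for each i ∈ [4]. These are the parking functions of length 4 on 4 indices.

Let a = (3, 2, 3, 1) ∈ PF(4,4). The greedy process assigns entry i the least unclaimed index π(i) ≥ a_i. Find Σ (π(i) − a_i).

1

Σπ = 10 ({1..4} each once); Σa = 3+2+3+1 = 9; disp = 10−9 = 1.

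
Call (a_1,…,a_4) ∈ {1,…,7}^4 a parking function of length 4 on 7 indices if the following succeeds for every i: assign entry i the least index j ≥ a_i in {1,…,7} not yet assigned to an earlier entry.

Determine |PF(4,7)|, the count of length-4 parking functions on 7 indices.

2048

#PF = 4·8^3 = 4·512 = 2048 (Konheim–Weiss)
E.g. (4,6,3,3) → sorted (3,3,4,6): b_i ≤ 3+i ∀i, a PF.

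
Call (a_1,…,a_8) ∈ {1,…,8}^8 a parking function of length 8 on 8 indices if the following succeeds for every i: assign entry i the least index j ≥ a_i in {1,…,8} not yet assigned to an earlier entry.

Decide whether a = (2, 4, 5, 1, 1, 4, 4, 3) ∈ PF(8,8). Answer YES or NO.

Rearranged: b = (1, 1, 2, 3, 4, 4, 4, 5).
  b_1=1 ≤ 1
  b_2=1 ≤ 2
  b_3=2 ≤ 3
  b_4=3 ≤ 4
  b_5=4 ≤ 5
  b_6=4 ≤ 6
  b_7=4 ≤ 7
  b_8=5 ≤ 8
All bounds hold ⇒ YES

YES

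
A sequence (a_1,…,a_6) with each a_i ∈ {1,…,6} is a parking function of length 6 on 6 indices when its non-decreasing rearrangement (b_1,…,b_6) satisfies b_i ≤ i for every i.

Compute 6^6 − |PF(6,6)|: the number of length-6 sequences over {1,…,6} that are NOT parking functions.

29849

|PF| = 1·7^5 = 1·16807 = 16807 [KW]
Example (1,6,1,5,5,4) → sorted (1,1,4,5,5,6): b_3=4>3, not a PF.
So 46656 − 16807 = 29849 fail.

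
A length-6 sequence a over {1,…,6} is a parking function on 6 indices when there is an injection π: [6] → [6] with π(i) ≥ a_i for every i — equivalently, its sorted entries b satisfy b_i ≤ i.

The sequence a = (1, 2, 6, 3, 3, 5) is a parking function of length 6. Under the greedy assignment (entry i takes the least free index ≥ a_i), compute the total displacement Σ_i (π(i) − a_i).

Σπ(i) = 1+…+6 = 21; Σa = 1+2+6+3+3+5 = 20; disp = 21−20 = 1.

1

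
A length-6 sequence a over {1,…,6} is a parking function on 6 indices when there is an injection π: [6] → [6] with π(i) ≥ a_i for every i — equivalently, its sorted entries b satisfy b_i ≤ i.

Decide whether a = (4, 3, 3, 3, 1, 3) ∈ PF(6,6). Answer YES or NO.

NO

Rearranged: b = (1, 3, 3, 3, 3, 4).
  b_1=1 ≤ 1
  b_2=3 > 2
  fails at i=2 ⇒ NO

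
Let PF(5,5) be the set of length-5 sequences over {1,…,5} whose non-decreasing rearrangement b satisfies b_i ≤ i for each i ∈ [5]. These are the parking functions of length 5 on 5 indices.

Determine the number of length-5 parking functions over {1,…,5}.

1296

|PF(5,5)| = (5+1−5)·(5+1)^{5−1} = 1×1296 = 1296
E.g. (5,2,3,1,3) → sorted (1,2,3,3,5): b_i ≤ i ∀i, a PF.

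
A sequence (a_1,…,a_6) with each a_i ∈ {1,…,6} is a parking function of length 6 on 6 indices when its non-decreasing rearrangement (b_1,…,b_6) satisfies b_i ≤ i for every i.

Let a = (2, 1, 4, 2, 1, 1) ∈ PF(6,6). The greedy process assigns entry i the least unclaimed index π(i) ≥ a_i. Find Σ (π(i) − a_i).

10

Σπ(i) = 1+…+6 = 21; Σa = 2+1+4+2+1+1 = 11; disp = 21−11 = 10.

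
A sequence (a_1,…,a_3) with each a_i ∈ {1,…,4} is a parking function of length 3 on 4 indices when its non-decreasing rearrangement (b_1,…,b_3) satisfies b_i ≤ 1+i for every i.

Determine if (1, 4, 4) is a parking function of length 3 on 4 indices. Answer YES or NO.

Order a: b = (1, 4, 4).
  b_1=1 ≤ 2
  b_2=4 > 3
  fails at i=2 ⇒ NO

NO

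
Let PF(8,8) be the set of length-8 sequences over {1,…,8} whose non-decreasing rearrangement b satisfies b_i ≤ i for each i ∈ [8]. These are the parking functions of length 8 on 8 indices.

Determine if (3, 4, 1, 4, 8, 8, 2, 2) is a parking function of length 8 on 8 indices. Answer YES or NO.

Rearranged: b = (1, 2, 2, 3, 4, 4, 8, 8).
  b_1=1 ≤ 1
  b_2=2 ≤ 2
  b_3=2 ≤ 3
  b_4=3 ≤ 4
  b_5=4 ≤ 5
  b_6=4 ≤ 6
  b_7=8 > 7
  fails at i=7 ⇒ NO

NO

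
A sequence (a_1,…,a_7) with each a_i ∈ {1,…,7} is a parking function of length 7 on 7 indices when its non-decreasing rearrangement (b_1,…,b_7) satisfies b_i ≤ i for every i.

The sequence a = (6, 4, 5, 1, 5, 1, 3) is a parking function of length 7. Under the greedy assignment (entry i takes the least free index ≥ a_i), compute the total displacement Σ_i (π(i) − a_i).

Σπ = 28 ({1..7} each once); Σa = 6+4+5+1+5+1+3 = 25; disp = 28−25 = 3.

3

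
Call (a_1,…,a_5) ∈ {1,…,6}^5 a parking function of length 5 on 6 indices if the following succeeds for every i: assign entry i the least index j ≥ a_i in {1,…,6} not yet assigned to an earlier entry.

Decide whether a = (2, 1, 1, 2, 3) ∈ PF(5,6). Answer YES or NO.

YES

Rearranged: b = (1, 1, 2, 2, 3).
  b_1=1 ≤ 2
  b_2=1 ≤ 3
  b_3=2 ≤ 4
  b_4=2 ≤ 5
  b_5=3 ≤ 6
All bounds hold ⇒ YES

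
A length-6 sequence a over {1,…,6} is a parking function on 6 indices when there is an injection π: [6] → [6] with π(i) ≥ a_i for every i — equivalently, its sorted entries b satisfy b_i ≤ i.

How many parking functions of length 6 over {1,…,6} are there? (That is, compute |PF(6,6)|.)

|PF(6,6)| = 1·7^5 = 1·16807 = 16807
Check (1,3,2,6,2,4) → sorted (1,2,2,3,4,6): b_i ≤ i ∀i, a PF.

16807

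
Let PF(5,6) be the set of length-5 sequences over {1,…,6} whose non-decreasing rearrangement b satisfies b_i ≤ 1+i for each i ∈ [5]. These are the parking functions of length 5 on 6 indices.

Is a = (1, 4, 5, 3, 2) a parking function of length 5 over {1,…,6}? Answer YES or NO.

Sorted: b = (1, 2, 3, 4, 5).
  b_1=1 ≤ 2
  b_2=2 ≤ 3
  b_3=3 ≤ 4
  b_4=4 ≤ 5
  b_5=5 ≤ 6
All bounds hold ⇒ YES

YES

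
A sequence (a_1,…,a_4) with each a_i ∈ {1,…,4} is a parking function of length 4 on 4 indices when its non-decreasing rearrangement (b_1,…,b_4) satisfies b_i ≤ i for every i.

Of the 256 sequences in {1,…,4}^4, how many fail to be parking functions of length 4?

#PF = 1·5^3 = 1 · 125 = 125 (Konheim–Weiss)
Check (1,4,4,3) → sorted (1,3,4,4): b_2=3>2, not a PF.
4^4 − 125 = 256 − 125 = 131

131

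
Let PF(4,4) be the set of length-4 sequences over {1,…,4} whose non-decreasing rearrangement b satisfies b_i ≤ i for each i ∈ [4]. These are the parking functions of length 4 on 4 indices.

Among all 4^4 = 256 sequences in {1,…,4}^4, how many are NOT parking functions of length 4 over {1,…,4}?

|PF| = (5−4)·5^(4−1) = 1·125 = 125 (Konheim–Weiss)
One tuple (4,3,3,2) → sorted (2,3,3,4): b_1=2>1, not a PF.
So 256 − 125 = 131 fail.

131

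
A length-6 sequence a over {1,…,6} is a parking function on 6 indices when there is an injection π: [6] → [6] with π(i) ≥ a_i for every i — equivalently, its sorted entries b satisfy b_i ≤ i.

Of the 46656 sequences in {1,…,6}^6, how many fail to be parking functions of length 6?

29849

|PF(6,6)| = (7−6)·7^(6−1) = 1×16807 = 16807 [KW]
E.g. (4,6,6,6,4,4) → sorted (4,4,4,6,6,6): b_1=4>1, not a PF.
6^6 − 16807 = 46656 − 16807 = 29849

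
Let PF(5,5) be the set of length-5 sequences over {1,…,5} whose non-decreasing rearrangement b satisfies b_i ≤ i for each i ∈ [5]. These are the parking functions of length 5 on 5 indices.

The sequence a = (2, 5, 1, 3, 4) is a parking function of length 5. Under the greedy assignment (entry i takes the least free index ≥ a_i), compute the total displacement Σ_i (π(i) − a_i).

Σπ = 5·6/2 = 15 (π permutes [5]); Σa = 2+5+1+3+4 = 15; disp = 15−15 = 0.

0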